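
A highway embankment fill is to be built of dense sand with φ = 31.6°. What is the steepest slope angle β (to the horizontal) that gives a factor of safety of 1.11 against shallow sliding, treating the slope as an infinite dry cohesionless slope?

For an infinite dry cohesionless slope FS = tanφ/tanβ, so tanβ = tanφ / FS.
tanβ = tan31.6° / 1.11 = 0.6152 / 1.11 = 0.5542
β = arctan(0.5542) = 29.00°

β = 29.0°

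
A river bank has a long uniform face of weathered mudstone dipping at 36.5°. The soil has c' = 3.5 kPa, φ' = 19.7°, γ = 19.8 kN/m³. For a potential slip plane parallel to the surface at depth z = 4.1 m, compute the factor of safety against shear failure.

For an infinite slope with a slip plane parallel to the surface (no pore pressure): FS = [c' + γz cos²β tanφ'] / [γz sinβ cosβ].
γz = 19.8·4.1 = 81.18 kN/m²
Numerator = 3.5 + 81.18·cos²36.5°·tan19.7° = 3.5 + 81.18·0.6462·0.3581 = 22.282 kPa
Denominator = 81.18·sin36.5°·cos36.5° = 81.18·0.5948·0.8039 = 38.816 kPa
FS = 22.282 / 38.816 = 0.574

FS = 0.57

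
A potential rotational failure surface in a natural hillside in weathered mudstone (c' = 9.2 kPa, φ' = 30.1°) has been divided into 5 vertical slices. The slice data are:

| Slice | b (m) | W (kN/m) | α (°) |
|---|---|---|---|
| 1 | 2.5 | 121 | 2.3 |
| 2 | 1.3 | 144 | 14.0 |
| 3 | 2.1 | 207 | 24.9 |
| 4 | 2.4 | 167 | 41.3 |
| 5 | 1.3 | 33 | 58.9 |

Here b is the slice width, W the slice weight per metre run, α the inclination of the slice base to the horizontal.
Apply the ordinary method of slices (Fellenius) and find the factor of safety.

Ordinary method of slices: FS = Σ[c'·Δl_i + (W_i cosα_i)·tanφ'] / Σ W_i sinα_i, with Δl_i = b_i / cosα_i.
Slice 1: Δl = 2.5/cos2.3° = 2.502 m; N'_1 = 121·cos2.3° = 120.9; c'Δl = 23.02; W sinα = 4.9
Slice 2: Δl = 1.3/cos14.0° = 1.340 m; N'_2 = 144·cos14.0° = 139.7; c'Δl = 12.33; W sinα = 34.8
Slice 3: Δl = 2.1/cos24.9° = 2.315 m; N'_3 = 207·cos24.9° = 187.8; c'Δl = 21.30; W sinα = 87.2
Slice 4: Δl = 2.4/cos41.3° = 3.195 m; N'_4 = 167·cos41.3° = 125.5; c'Δl = 29.39; W sinα = 110.2
Slice 5: Δl = 1.3/cos58.9° = 2.517 m; N'_5 = 33·cos58.9° = 17.0; c'Δl = 23.15; W sinα = 28.3
Σc'Δl = 109.2 kN/m; ΣN' = 590.9 kN/m; ΣW sinα = 265.3 kN/m
Resisting = 109.2 + 590.9·tan30.1° = 109.2 + 342.5 = 451.7 kN/m
FS = 451.7 / 265.3 = 1.703

FS = 1.70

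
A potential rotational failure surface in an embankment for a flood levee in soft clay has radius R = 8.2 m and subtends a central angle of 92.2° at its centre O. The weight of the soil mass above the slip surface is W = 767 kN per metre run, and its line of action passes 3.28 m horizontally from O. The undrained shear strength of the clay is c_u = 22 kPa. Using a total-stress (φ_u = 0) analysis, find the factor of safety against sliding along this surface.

FS = 0.95

Taking moments about the centre O, the resisting moment is provided by the undrained shear strength acting along the arc:
Arc length L_a = R·θ = 8.2·(92.2°·π/180) = 8.2·1.6092 = 13.20 m
M_R = c_u·L_a·R = 22·13.20·8.2 = 2380.4 kN·m/m
M_D = W·d = 767·3.28 = 2515.8 kN·m/m
FS = M_R / M_D = 2380.4 / 2515.8 = 0.946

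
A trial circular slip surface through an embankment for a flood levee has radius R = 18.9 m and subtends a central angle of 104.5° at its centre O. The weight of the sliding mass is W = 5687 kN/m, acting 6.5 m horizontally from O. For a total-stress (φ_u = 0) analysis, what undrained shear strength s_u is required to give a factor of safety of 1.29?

FS = s_u·L_a·R / (W·d), so s_u = FS·W·d / (L_a·R).
Arc length L_a = R·θ = 18.9·(104.5°·π/180) = 18.9·1.8239 = 34.47 m
s_u = 1.29·5687·6.5 / (34.47·18.9) = 47685.5 / 651.50 = 73.19 kPa

s_u = 73.2 kPa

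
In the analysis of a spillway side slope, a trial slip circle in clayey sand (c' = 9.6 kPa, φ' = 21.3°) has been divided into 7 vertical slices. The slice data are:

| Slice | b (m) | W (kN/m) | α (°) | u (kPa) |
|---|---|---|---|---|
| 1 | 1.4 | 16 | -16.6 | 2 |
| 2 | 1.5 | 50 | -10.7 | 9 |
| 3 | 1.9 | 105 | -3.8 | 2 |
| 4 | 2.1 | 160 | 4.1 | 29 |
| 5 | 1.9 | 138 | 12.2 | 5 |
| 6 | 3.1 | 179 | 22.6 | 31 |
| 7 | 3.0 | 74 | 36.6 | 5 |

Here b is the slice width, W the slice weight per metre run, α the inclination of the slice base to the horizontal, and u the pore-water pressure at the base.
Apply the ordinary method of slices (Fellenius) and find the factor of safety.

Ordinary method of slices: FS = Σ[c'·Δl_i + (W_i cosα_i − u_i·Δl_i)·tanφ'] / Σ W_i sinα_i, with Δl_i = b_i / cosα_i.
Slice 1: Δl = 1.4/cos(-16.6°) = 1.461 m; N'_1 = 16·cos(-16.6°) − 2·1.461 = 12.4; c'Δl = 14.02; W sinα = -4.6
Slice 2: Δl = 1.5/cos(-10.7°) = 1.527 m; N'_2 = 50·cos(-10.7°) − 9·1.527 = 35.4; c'Δl = 14.65; W sinα = -9.3
Slice 3: Δl = 1.9/cos(-3.8°) = 1.904 m; N'_3 = 105·cos(-3.8°) − 2·1.904 = 101.0; c'Δl = 18.28; W sinα = -7.0
Slice 4: Δl = 2.1/cos4.1° = 2.105 m; N'_4 = 160·cos4.1° − 29·2.105 = 98.5; c'Δl = 20.21; W sinα = 11.4
Slice 5: Δl = 1.9/cos12.2° = 1.944 m; N'_5 = 138·cos12.2° − 5·1.944 = 125.2; c'Δl = 18.66; W sinα = 29.2
Slice 6: Δl = 3.1/cos22.6° = 3.358 m; N'_6 = 179·cos22.6° − 31·3.358 = 61.2; c'Δl = 32.24; W sinα = 68.8
Slice 7: Δl = 3.0/cos36.6° = 3.737 m; N'_7 = 74·cos36.6° − 5·3.737 = 40.7; c'Δl = 35.87; W sinα = 44.1
Σc'Δl = 153.9 kN/m; ΣN' = 474.3 kN/m; ΣW sinα = 132.7 kN/m
Resisting = 153.9 + 474.3·tan21.3° = 153.9 + 184.9 = 338.9 kN/m
FS = 338.9 / 132.7 = 2.554

FS = 2.55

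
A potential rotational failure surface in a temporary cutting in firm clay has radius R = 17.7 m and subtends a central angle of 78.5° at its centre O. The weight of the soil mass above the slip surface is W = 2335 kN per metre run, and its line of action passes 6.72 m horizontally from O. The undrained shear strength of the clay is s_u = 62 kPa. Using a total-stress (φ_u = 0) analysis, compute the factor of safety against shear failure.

FS = 1.70

Taking moments about the centre O, the resisting moment is provided by the undrained shear strength acting along the arc:
Arc length L_a = R·θ = 17.7·(78.5°·π/180) = 17.7·1.3701 = 24.25 m
M_R = s_u·L_a·R = 62·24.25·17.7 = 26612.5 kN·m/m
M_D = W·d = 2335·6.72 = 15691.2 kN·m/m
FS = M_R / M_D = 26612.5 / 15691.2 = 1.696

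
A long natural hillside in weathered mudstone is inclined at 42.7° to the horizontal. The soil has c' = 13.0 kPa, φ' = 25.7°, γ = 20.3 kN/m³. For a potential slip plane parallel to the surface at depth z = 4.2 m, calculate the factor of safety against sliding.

For an infinite slope with a slip plane parallel to the surface (no pore pressure): FS = [c' + γz cos²β tanφ'] / [γz sinβ cosβ].
γz = 20.3·4.2 = 85.26 kN/m²
Numerator = 13.0 + 85.26·cos²42.7°·tan25.7° = 13.0 + 85.26·0.5401·0.4813 = 35.162 kPa
Denominator = 85.26·sin42.7°·cos42.7° = 85.26·0.6782·0.7349 = 42.493 kPa
FS = 35.162 / 42.493 = 0.827

FS = 0.83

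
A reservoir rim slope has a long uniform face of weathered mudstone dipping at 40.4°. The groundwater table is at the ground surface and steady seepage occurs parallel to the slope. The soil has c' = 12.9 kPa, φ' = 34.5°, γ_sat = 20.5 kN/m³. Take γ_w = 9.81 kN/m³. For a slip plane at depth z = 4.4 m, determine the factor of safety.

FS = 0.71

With seepage parallel to the slope and the water table at the surface, the effective normal stress on the slip plane uses the buoyant unit weight γ' = γ_sat − γ_w while the driving shear stress uses γ_sat:
FS = [c' + γ' z cos²β tanφ'] / [γ_sat z sinβ cosβ]
γ' = 20.5 − 9.81 = 10.69 kN/m³
Numerator = 12.9 + 10.69·4.4·cos²40.4°·tan34.5° = 12.9 + 10.69·4.4·0.5799·0.6873 = 31.648 kPa
Denominator = 20.5·4.4·sin40.4°·cos40.4° = 20.5·4.4·0.6481·0.7615 = 44.520 kPa
FS = 31.648 / 44.520 = 0.711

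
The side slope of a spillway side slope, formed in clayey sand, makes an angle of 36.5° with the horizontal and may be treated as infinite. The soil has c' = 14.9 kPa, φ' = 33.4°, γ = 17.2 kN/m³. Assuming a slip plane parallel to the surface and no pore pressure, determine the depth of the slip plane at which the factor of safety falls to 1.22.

z = 5.51 m

Setting FS = 1.22 in FS = [c' + γz cos²β tanφ'] / [γz sinβ cosβ] and solving for z:
z = c' / [γ cosβ (FS·sinβ − cosβ·tanφ')]
  = 14.9 / [17.2·cos36.5°·(1.22·sin36.5° − cos36.5°·tan33.4°)]
  = 14.9 / [17.2·0.8039·(1.22·0.5948 − 0.8039·0.6594)]
  = 14.9 / 2.7050 = 5.508 m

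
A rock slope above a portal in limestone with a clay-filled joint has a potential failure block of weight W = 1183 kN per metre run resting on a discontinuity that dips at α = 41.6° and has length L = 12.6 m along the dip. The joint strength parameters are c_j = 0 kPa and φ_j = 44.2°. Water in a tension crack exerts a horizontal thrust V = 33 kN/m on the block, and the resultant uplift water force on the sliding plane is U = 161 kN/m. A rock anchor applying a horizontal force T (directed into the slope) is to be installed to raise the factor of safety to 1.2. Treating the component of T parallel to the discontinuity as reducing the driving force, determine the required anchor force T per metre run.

T = 188 kN/m

Resolving forces along and normal to the sliding plane, with the horizontal anchor force T adding T·sinα to the effective normal force and T·cosα acting up the plane against the driving force:
FS = [c_jL + (W cosα − U − V sinα + T sinα) tanφ_j] / [W sinα + V cosα − T cosα]
Without the anchor: N' = 701.7 kN/m, driving T_d = 810.1 kN/m, resisting R = 0·12.6 + 701.7·tan44.2° = 682.4 kN/m, FS = 0.84.
Setting FS = 1.2 and solving for T:
1.2·(810.1 − T cos41.6°) = 682.4 + T sin41.6°·tan44.2°
T·(sin41.6°·tan44.2° + 1.2·cos41.6°) = 1.2·810.1 − 682.4
T·(0.6639·0.9725 + 1.2·0.7478) = 972.1 − 682.4 = 289.7
T·1.5430 = 289.7
T = 187.8 kN/m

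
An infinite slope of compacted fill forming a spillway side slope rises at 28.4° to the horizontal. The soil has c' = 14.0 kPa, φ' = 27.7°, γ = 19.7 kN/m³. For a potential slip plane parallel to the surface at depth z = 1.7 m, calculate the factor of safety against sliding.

For an infinite slope with a slip plane parallel to the surface (no pore pressure): FS = [c' + γz cos²β tanφ'] / [γz sinβ cosβ].
γz = 19.7·1.7 = 33.49 kN/m²
Numerator = 14.0 + 33.49·cos²28.4°·tan27.7° = 14.0 + 33.49·0.7738·0.5250 = 27.605 kPa
Denominator = 33.49·sin28.4°·cos28.4° = 33.49·0.4756·0.8796 = 14.012 kPa
FS = 27.605 / 14.012 = 1.970

FS = 1.97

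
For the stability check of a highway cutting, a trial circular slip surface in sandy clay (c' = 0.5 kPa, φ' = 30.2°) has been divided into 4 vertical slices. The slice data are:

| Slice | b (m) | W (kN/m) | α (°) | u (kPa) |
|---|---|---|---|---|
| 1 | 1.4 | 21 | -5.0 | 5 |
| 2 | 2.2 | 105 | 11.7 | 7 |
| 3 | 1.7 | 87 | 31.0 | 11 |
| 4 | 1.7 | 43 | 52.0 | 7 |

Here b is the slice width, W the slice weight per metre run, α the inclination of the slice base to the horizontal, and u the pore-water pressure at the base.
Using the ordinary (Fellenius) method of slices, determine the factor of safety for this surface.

FS = 1.00

Ordinary method of slices: FS = Σ[c'·Δl_i + (W_i cosα_i − u_i·Δl_i)·tanφ'] / Σ W_i sinα_i, with Δl_i = b_i / cosα_i.
Slice 1: Δl = 1.4/cos(-5.0°) = 1.405 m; N'_1 = 21·cos(-5.0°) − 5·1.405 = 13.9; c'Δl = 0.70; W sinα = -1.8
Slice 2: Δl = 2.2/cos11.7° = 2.247 m; N'_2 = 105·cos11.7° − 7·2.247 = 87.1; c'Δl = 1.12; W sinα = 21.3
Slice 3: Δl = 1.7/cos31.0° = 1.983 m; N'_3 = 87·cos31.0° − 11·1.983 = 52.8; c'Δl = 0.99; W sinα = 44.8
Slice 4: Δl = 1.7/cos52.0° = 2.761 m; N'_4 = 43·cos52.0° − 7·2.761 = 7.1; c'Δl = 1.38; W sinα = 33.9
Σc'Δl = 4.2 kN/m; ΣN' = 160.9 kN/m; ΣW sinα = 98.2 kN/m
Resisting = 4.2 + 160.9·tan30.2° = 4.2 + 93.6 = 97.8 kN/m
FS = 97.8 / 98.2 = 0.997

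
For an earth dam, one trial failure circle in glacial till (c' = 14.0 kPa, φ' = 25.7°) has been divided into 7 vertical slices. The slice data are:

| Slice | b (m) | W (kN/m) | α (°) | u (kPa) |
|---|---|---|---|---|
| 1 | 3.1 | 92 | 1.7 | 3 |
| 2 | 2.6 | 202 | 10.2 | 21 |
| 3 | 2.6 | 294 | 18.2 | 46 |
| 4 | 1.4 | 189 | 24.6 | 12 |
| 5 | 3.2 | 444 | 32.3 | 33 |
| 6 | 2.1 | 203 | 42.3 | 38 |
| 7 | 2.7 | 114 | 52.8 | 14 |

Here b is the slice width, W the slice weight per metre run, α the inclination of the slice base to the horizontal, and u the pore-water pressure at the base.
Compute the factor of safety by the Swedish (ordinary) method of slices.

Ordinary method of slices: FS = Σ[c'·Δl_i + (W_i cosα_i − u_i·Δl_i)·tanφ'] / Σ W_i sinα_i, with Δl_i = b_i / cosα_i.
Slice 1: Δl = 3.1/cos1.7° = 3.101 m; N'_1 = 92·cos1.7° − 3·3.101 = 82.7; c'Δl = 43.42; W sinα = 2.7
Slice 2: Δl = 2.6/cos10.2° = 2.642 m; N'_2 = 202·cos10.2° − 21·2.642 = 143.3; c'Δl = 36.98; W sinα = 35.8
Slice 3: Δl = 2.6/cos18.2° = 2.737 m; N'_3 = 294·cos18.2° − 46·2.737 = 153.4; c'Δl = 38.32; W sinα = 91.8
Slice 4: Δl = 1.4/cos24.6° = 1.540 m; N'_4 = 189·cos24.6° − 12·1.540 = 153.4; c'Δl = 21.56; W sinα = 78.7
Slice 5: Δl = 3.2/cos32.3° = 3.786 m; N'_5 = 444·cos32.3° − 33·3.786 = 250.4; c'Δl = 53.00; W sinα = 237.3
Slice 6: Δl = 2.1/cos42.3° = 2.839 m; N'_6 = 203·cos42.3° − 38·2.839 = 42.3; c'Δl = 39.75; W sinα = 136.6
Slice 7: Δl = 2.7/cos52.8° = 4.466 m; N'_7 = 114·cos52.8° − 14·4.466 = 6.4; c'Δl = 62.52; W sinα = 90.8
Σc'Δl = 295.5 kN/m; ΣN' = 831.8 kN/m; ΣW sinα = 673.7 kN/m
Resisting = 295.5 + 831.8·tan25.7° = 295.5 + 400.3 = 695.9 kN/m
FS = 695.9 / 673.7 = 1.033

FS = 1.03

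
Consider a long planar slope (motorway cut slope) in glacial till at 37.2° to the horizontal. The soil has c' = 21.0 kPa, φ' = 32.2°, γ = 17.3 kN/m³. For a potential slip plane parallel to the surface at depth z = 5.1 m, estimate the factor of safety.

For an infinite slope with a slip plane parallel to the surface (no pore pressure): FS = [c' + γz cos²β tanφ'] / [γz sinβ cosβ].
γz = 17.3·5.1 = 88.23 kN/m²
Numerator = 21.0 + 88.23·cos²37.2°·tan32.2° = 21.0 + 88.23·0.6345·0.6297 = 56.251 kPa
Denominator = 88.23·sin37.2°·cos37.2° = 88.23·0.6046·0.7965 = 42.490 kPa
FS = 56.251 / 42.490 = 1.324

FS = 1.32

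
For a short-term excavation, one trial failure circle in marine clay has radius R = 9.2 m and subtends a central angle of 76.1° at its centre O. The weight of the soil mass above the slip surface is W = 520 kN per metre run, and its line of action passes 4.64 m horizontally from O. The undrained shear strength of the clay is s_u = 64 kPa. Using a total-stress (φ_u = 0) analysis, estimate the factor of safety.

Taking moments about the centre O, the resisting moment is provided by the undrained shear strength acting along the arc:
Arc length L_a = R·θ = 9.2·(76.1°·π/180) = 9.2·1.3282 = 12.22 m
M_R = s_u·L_a·R = 64·12.22·9.2 = 7194.8 kN·m/m
M_D = W·d = 520·4.64 = 2412.8 kN·m/m
FS = M_R / M_D = 7194.8 / 2412.8 = 2.982

FS = 2.98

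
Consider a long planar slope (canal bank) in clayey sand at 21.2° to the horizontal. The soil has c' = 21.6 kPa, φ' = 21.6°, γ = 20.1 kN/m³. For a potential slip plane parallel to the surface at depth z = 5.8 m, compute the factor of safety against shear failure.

For an infinite slope with a slip plane parallel to the surface (no pore pressure): FS = [c' + γz cos²β tanφ'] / [γz sinβ cosβ].
γz = 20.1·5.8 = 116.58 kN/m²
Numerator = 21.6 + 116.58·cos²21.2°·tan21.6° = 21.6 + 116.58·0.8692·0.3959 = 61.721 kPa
Denominator = 116.58·sin21.2°·cos21.2° = 116.58·0.3616·0.9323 = 39.305 kPa
FS = 61.721 / 39.305 = 1.570

FS = 1.57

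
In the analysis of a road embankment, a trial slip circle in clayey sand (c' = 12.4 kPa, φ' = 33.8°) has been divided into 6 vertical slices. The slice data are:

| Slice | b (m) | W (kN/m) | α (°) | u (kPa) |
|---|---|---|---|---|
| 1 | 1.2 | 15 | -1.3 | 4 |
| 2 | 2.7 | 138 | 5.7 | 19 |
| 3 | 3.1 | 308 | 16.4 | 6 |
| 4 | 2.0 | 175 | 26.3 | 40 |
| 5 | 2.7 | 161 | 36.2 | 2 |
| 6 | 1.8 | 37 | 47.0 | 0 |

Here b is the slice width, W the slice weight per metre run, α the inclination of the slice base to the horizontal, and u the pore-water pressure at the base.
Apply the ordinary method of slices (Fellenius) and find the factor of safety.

Ordinary method of slices: FS = Σ[c'·Δl_i + (W_i cosα_i − u_i·Δl_i)·tanφ'] / Σ W_i sinα_i, with Δl_i = b_i / cosα_i.
Slice 1: Δl = 1.2/cos(-1.3°) = 1.200 m; N'_1 = 15·cos(-1.3°) − 4·1.200 = 10.2; c'Δl = 14.88; W sinα = -0.3
Slice 2: Δl = 2.7/cos5.7° = 2.713 m; N'_2 = 138·cos5.7° − 19·2.713 = 85.8; c'Δl = 33.65; W sinα = 13.7
Slice 3: Δl = 3.1/cos16.4° = 3.231 m; N'_3 = 308·cos16.4° − 6·3.231 = 276.1; c'Δl = 40.07; W sinα = 87.0
Slice 4: Δl = 2.0/cos26.3° = 2.231 m; N'_4 = 175·cos26.3° − 40·2.231 = 67.6; c'Δl = 27.66; W sinα = 77.5
Slice 5: Δl = 2.7/cos36.2° = 3.346 m; N'_5 = 161·cos36.2° − 2·3.346 = 123.2; c'Δl = 41.49; W sinα = 95.1
Slice 6: Δl = 1.8/cos47.0° = 2.639 m; N'_6 = 37·cos47.0° − 0·2.639 = 25.2; c'Δl = 32.73; W sinα = 27.1
Σc'Δl = 190.5 kN/m; ΣN' = 588.1 kN/m; ΣW sinα = 300.0 kN/m
Resisting = 190.5 + 588.1·tan33.8° = 190.5 + 393.7 = 584.2 kN/m
FS = 584.2 / 300.0 = 1.947

FS = 1.95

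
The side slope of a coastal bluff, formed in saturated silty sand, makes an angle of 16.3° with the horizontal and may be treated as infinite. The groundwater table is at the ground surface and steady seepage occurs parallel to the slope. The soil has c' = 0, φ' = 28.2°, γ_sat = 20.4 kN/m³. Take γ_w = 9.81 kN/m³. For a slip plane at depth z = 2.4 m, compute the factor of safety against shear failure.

FS = 0.95

With seepage parallel to the slope and the water table at the surface, the effective normal stress on the slip plane uses the buoyant unit weight γ' = γ_sat − γ_w while the driving shear stress uses γ_sat:
FS = [c' + γ' z cos²β tanφ'] / [γ_sat z sinβ cosβ]
(For c' = 0 this reduces to FS = (γ'/γ_sat)·tanφ'/tanβ.)
γ' = 20.4 − 9.81 = 10.59 kN/m³
Numerator = 0.0 + 10.59·2.4·cos²16.3°·tan28.2° = 0.0 + 10.59·2.4·0.9212·0.5362 = 12.554 kPa
Denominator = 20.4·2.4·sin16.3°·cos16.3° = 20.4·2.4·0.2807·0.9598 = 13.189 kPa
FS = 12.554 / 13.189 = 0.952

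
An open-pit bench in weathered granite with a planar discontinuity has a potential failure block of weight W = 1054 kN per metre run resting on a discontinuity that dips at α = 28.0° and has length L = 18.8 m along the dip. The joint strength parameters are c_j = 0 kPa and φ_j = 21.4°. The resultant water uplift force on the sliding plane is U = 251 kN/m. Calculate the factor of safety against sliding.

FS = 0.54

Resolving the block weight along and normal to the plane and applying the Mohr–Coulomb strength on the joint:
N' = W cosα − U = 1054·cos28.0° − 251 = 679.6 kN/m
Driving force T = W sinα = 1054·sin28.0° = 494.8 kN/m
Resisting force R = c_j·L + N'·tanφ_j = 0·18.8 + 679.6·tan21.4° = 0.0 + 266.3 = 266.3 kN/m
FS = R / T = 266.3 / 494.8 = 0.538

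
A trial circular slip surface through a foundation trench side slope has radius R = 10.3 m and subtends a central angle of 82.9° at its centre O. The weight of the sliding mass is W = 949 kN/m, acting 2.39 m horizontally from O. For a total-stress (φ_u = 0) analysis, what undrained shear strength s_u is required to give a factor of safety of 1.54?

FS = s_u·L_a·R / (W·d), so s_u = FS·W·d / (L_a·R).
Arc length L_a = R·θ = 10.3·(82.9°·π/180) = 10.3·1.4469 = 14.90 m
s_u = 1.54·949·2.39 / (14.90·10.3) = 3492.9 / 153.50 = 22.76 kPa

s_u = 22.8 kPa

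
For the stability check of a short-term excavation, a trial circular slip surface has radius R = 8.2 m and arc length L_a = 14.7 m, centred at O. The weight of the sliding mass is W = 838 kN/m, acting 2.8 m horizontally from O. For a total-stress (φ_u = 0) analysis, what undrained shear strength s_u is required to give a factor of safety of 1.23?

FS = s_u·L_a·R / (W·d), so s_u = FS·W·d / (L_a·R).
s_u = 1.23·838·2.8 / (14.70·8.2) = 2886.1 / 120.54 = 23.94 kPa

s_u = 23.9 kPa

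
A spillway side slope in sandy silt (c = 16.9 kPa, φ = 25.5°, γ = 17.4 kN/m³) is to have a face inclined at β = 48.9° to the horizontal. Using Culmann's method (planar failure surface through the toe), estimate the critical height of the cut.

Culmann's analysis gives the critical failure plane at α_cr = (β + φ)/2 = (48.9 + 25.5)/2 = 37.2°, and the critical height
H_c = (4c/γ) · sinβ cosφ / [1 − cos(β − φ)]
    = (4·16.9/17.4) · sin48.9°·cos25.5° / [1 − cos(23.4°)]
    = 3.885 · 0.7536·0.9026 / [1 − 0.9178]
    = 3.885 · 0.6802 / 0.0822
    = 32.13 m

H_c = 32.13 m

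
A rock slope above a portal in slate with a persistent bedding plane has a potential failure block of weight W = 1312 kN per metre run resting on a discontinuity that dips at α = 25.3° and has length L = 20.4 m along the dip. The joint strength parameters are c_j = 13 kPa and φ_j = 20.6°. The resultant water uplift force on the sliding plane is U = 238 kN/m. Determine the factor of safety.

Resolving the block weight along and normal to the plane and applying the Mohr–Coulomb strength on the joint:
N' = W cosα − U = 1312·cos25.3° − 238 = 948.2 kN/m
Driving force T = W sinα = 1312·sin25.3° = 560.7 kN/m
Resisting force R = c_j·L + N'·tanφ_j = 13·20.4 + 948.2·tan20.6° = 265.2 + 356.4 = 621.6 kN/m
FS = R / T = 621.6 / 560.7 = 1.109

FS = 1.11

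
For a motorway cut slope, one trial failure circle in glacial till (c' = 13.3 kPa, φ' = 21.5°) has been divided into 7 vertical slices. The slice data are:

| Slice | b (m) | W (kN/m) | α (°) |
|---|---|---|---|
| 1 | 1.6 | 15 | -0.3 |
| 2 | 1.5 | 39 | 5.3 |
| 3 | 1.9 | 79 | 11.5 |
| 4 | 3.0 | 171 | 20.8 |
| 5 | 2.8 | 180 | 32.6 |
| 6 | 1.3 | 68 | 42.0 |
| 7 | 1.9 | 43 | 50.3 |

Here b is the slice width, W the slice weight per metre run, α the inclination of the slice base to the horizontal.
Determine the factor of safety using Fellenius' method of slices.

Ordinary method of slices: FS = Σ[c'·Δl_i + (W_i cosα_i)·tanφ'] / Σ W_i sinα_i, with Δl_i = b_i / cosα_i.
Slice 1: Δl = 1.6/cos(-0.3°) = 1.600 m; N'_1 = 15·cos(-0.3°) = 15.0; c'Δl = 21.28; W sinα = -0.1
Slice 2: Δl = 1.5/cos5.3° = 1.506 m; N'_2 = 39·cos5.3° = 38.8; c'Δl = 20.04; W sinα = 3.6
Slice 3: Δl = 1.9/cos11.5° = 1.939 m; N'_3 = 79·cos11.5° = 77.4; c'Δl = 25.79; W sinα = 15.8
Slice 4: Δl = 3.0/cos20.8° = 3.209 m; N'_4 = 171·cos20.8° = 159.9; c'Δl = 42.68; W sinα = 60.7
Slice 5: Δl = 2.8/cos32.6° = 3.324 m; N'_5 = 180·cos32.6° = 151.6; c'Δl = 44.20; W sinα = 97.0
Slice 6: Δl = 1.3/cos42.0° = 1.749 m; N'_6 = 68·cos42.0° = 50.5; c'Δl = 23.27; W sinα = 45.5
Slice 7: Δl = 1.9/cos50.3° = 2.974 m; N'_7 = 43·cos50.3° = 27.5; c'Δl = 39.56; W sinα = 33.1
Σc'Δl = 216.8 kN/m; ΣN' = 520.7 kN/m; ΣW sinα = 255.6 kN/m
Resisting = 216.8 + 520.7·tan21.5° = 216.8 + 205.1 = 421.9 kN/m
FS = 421.9 / 255.6 = 1.651

FS = 1.65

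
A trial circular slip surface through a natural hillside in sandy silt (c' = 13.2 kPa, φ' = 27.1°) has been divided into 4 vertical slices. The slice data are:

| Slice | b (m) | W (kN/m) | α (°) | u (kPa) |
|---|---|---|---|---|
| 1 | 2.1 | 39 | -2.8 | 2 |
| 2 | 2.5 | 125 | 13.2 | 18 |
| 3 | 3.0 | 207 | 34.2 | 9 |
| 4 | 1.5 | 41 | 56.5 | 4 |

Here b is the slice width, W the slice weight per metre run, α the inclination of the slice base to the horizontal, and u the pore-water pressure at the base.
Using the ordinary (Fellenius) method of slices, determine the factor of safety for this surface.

FS = 1.57

Ordinary method of slices: FS = Σ[c'·Δl_i + (W_i cosα_i − u_i·Δl_i)·tanφ'] / Σ W_i sinα_i, with Δl_i = b_i / cosα_i.
Slice 1: Δl = 2.1/cos(-2.8°) = 2.103 m; N'_1 = 39·cos(-2.8°) − 2·2.103 = 34.7; c'Δl = 27.75; W sinα = -1.9
Slice 2: Δl = 2.5/cos13.2° = 2.568 m; N'_2 = 125·cos13.2° − 18·2.568 = 75.5; c'Δl = 33.90; W sinα = 28.5
Slice 3: Δl = 3.0/cos34.2° = 3.627 m; N'_3 = 207·cos34.2° − 9·3.627 = 138.6; c'Δl = 47.88; W sinα = 116.4
Slice 4: Δl = 1.5/cos56.5° = 2.718 m; N'_4 = 41·cos56.5° − 4·2.718 = 11.8; c'Δl = 35.87; W sinα = 34.2
Σc'Δl = 145.4 kN/m; ΣN' = 260.5 kN/m; ΣW sinα = 177.2 kN/m
Resisting = 145.4 + 260.5·tan27.1° = 145.4 + 133.3 = 278.7 kN/m
FS = 278.7 / 177.2 = 1.573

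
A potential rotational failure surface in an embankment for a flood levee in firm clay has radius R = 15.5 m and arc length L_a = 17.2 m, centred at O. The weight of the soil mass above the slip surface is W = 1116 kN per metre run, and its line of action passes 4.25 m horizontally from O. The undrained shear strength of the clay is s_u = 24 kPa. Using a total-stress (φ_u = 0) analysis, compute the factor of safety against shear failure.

FS = 1.35

Taking moments about the centre O, the resisting moment is provided by the undrained shear strength acting along the arc:
M_R = s_u·L_a·R = 24·17.20·15.5 = 6398.4 kN·m/m
M_D = W·d = 1116·4.25 = 4743.0 kN·m/m
FS = M_R / M_D = 6398.4 / 4743.0 = 1.349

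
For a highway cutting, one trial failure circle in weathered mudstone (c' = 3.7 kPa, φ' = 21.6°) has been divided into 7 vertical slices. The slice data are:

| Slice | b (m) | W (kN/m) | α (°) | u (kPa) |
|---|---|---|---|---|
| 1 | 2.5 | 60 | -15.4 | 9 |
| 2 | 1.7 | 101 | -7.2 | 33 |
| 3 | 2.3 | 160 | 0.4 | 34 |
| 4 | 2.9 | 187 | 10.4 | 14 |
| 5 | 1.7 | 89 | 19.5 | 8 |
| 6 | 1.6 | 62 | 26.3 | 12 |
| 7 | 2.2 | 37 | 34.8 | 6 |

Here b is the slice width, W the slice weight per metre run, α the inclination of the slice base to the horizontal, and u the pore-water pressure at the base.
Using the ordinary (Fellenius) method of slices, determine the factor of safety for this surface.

Ordinary method of slices: FS = Σ[c'·Δl_i + (W_i cosα_i − u_i·Δl_i)·tanφ'] / Σ W_i sinα_i, with Δl_i = b_i / cosα_i.
Slice 1: Δl = 2.5/cos(-15.4°) = 2.593 m; N'_1 = 60·cos(-15.4°) − 9·2.593 = 34.5; c'Δl = 9.59; W sinα = -15.9
Slice 2: Δl = 1.7/cos(-7.2°) = 1.714 m; N'_2 = 101·cos(-7.2°) − 33·1.714 = 43.7; c'Δl = 6.34; W sinα = -12.7
Slice 3: Δl = 2.3/cos0.4° = 2.300 m; N'_3 = 160·cos0.4° − 34·2.300 = 81.8; c'Δl = 8.51; W sinα = 1.1
Slice 4: Δl = 2.9/cos10.4° = 2.948 m; N'_4 = 187·cos10.4° − 14·2.948 = 142.6; c'Δl = 10.91; W sinα = 33.8
Slice 5: Δl = 1.7/cos19.5° = 1.803 m; N'_5 = 89·cos19.5° − 8·1.803 = 69.5; c'Δl = 6.67; W sinα = 29.7
Slice 6: Δl = 1.6/cos26.3° = 1.785 m; N'_6 = 62·cos26.3° − 12·1.785 = 34.2; c'Δl = 6.60; W sinα = 27.5
Slice 7: Δl = 2.2/cos34.8° = 2.679 m; N'_7 = 37·cos34.8° − 6·2.679 = 14.3; c'Δl = 9.91; W sinα = 21.1
Σc'Δl = 58.5 kN/m; ΣN' = 420.5 kN/m; ΣW sinα = 84.6 kN/m
Resisting = 58.5 + 420.5·tan21.6° = 58.5 + 166.5 = 225.1 kN/m
FS = 225.1 / 84.6 = 2.661

FS = 2.66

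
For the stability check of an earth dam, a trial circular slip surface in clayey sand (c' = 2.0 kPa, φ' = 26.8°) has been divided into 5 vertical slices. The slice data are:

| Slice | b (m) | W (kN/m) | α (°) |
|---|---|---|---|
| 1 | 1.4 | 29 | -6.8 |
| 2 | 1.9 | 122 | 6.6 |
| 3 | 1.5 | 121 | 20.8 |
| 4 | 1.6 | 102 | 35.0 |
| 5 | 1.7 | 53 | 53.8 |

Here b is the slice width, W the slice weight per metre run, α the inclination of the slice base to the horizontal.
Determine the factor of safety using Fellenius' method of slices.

Ordinary method of slices: FS = Σ[c'·Δl_i + (W_i cosα_i)·tanφ'] / Σ W_i sinα_i, with Δl_i = b_i / cosα_i.
Slice 1: Δl = 1.4/cos(-6.8°) = 1.410 m; N'_1 = 29·cos(-6.8°) = 28.8; c'Δl = 2.82; W sinα = -3.4
Slice 2: Δl = 1.9/cos6.6° = 1.913 m; N'_2 = 122·cos6.6° = 121.2; c'Δl = 3.83; W sinα = 14.0
Slice 3: Δl = 1.5/cos20.8° = 1.605 m; N'_3 = 121·cos20.8° = 113.1; c'Δl = 3.21; W sinα = 43.0
Slice 4: Δl = 1.6/cos35.0° = 1.953 m; N'_4 = 102·cos35.0° = 83.6; c'Δl = 3.91; W sinα = 58.5
Slice 5: Δl = 1.7/cos53.8° = 2.878 m; N'_5 = 53·cos53.8° = 31.3; c'Δl = 5.76; W sinα = 42.8
Σc'Δl = 19.5 kN/m; ΣN' = 378.0 kN/m; ΣW sinα = 154.8 kN/m
Resisting = 19.5 + 378.0·tan26.8° = 19.5 + 190.9 = 210.4 kN/m
FS = 210.4 / 154.8 = 1.359

FS = 1.36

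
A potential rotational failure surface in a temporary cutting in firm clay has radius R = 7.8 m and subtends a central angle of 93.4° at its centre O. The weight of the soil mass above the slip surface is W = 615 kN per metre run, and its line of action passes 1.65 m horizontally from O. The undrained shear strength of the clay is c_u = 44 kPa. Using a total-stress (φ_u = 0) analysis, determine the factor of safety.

Taking moments about the centre O, the resisting moment is provided by the undrained shear strength acting along the arc:
Arc length L_a = R·θ = 7.8·(93.4°·π/180) = 7.8·1.6301 = 12.72 m
M_R = c_u·L_a·R = 44·12.72·7.8 = 4363.8 kN·m/m
M_D = W·d = 615·1.65 = 1014.8 kN·m/m
FS = M_R / M_D = 4363.8 / 1014.8 = 4.300

FS = 4.30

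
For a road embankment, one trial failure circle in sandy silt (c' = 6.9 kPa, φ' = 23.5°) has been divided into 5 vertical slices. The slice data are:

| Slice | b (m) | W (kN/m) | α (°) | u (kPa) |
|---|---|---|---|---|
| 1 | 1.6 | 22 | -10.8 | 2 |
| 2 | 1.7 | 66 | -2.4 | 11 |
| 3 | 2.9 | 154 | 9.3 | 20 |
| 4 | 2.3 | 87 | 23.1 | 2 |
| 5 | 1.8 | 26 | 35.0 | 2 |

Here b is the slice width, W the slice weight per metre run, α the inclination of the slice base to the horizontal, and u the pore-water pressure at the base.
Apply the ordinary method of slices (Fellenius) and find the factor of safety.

Ordinary method of slices: FS = Σ[c'·Δl_i + (W_i cosα_i − u_i·Δl_i)·tanφ'] / Σ W_i sinα_i, with Δl_i = b_i / cosα_i.
Slice 1: Δl = 1.6/cos(-10.8°) = 1.629 m; N'_1 = 22·cos(-10.8°) − 2·1.629 = 18.4; c'Δl = 11.24; W sinα = -4.1
Slice 2: Δl = 1.7/cos(-2.4°) = 1.701 m; N'_2 = 66·cos(-2.4°) − 11·1.701 = 47.2; c'Δl = 11.74; W sinα = -2.8
Slice 3: Δl = 2.9/cos9.3° = 2.939 m; N'_3 = 154·cos9.3° − 20·2.939 = 93.2; c'Δl = 20.28; W sinα = 24.9
Slice 4: Δl = 2.3/cos23.1° = 2.500 m; N'_4 = 87·cos23.1° − 2·2.500 = 75.0; c'Δl = 17.25; W sinα = 34.1
Slice 5: Δl = 1.8/cos35.0° = 2.197 m; N'_5 = 26·cos35.0° − 2·2.197 = 16.9; c'Δl = 15.16; W sinα = 14.9
Σc'Δl = 75.7 kN/m; ΣN' = 250.7 kN/m; ΣW sinα = 67.0 kN/m
Resisting = 75.7 + 250.7·tan23.5° = 75.7 + 109.0 = 184.7 kN/m
FS = 184.7 / 67.0 = 2.755

FS = 2.75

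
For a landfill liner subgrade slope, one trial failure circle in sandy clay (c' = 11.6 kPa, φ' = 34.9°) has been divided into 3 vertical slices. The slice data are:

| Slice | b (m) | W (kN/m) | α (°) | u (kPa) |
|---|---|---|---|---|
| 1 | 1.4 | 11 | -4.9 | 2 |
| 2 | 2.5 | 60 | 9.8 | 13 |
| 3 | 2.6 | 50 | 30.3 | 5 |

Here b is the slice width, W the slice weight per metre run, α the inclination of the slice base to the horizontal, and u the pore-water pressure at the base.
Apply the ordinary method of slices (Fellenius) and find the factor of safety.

Ordinary method of slices: FS = Σ[c'·Δl_i + (W_i cosα_i − u_i·Δl_i)·tanφ'] / Σ W_i sinα_i, with Δl_i = b_i / cosα_i.
Slice 1: Δl = 1.4/cos(-4.9°) = 1.405 m; N'_1 = 11·cos(-4.9°) − 2·1.405 = 8.1; c'Δl = 16.30; W sinα = -0.9
Slice 2: Δl = 2.5/cos9.8° = 2.537 m; N'_2 = 60·cos9.8° − 13·2.537 = 26.1; c'Δl = 29.43; W sinα = 10.2
Slice 3: Δl = 2.6/cos30.3° = 3.011 m; N'_3 = 50·cos30.3° − 5·3.011 = 28.1; c'Δl = 34.93; W sinα = 25.2
Σc'Δl = 80.7 kN/m; ΣN' = 62.4 kN/m; ΣW sinα = 34.5 kN/m
Resisting = 80.7 + 62.4·tan34.9° = 80.7 + 43.5 = 124.2 kN/m
FS = 124.2 / 34.5 = 3.600

FS = 3.60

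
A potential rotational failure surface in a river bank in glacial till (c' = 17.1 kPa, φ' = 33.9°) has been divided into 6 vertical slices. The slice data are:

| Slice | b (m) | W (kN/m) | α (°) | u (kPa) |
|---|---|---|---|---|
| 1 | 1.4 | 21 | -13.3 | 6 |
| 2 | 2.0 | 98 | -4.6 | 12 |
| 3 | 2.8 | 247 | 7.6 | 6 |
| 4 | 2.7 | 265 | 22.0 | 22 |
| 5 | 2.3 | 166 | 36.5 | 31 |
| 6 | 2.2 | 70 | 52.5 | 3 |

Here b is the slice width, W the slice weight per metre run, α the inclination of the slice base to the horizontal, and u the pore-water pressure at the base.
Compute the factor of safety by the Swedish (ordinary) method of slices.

FS = 2.38

Ordinary method of slices: FS = Σ[c'·Δl_i + (W_i cosα_i − u_i·Δl_i)·tanφ'] / Σ W_i sinα_i, with Δl_i = b_i / cosα_i.
Slice 1: Δl = 1.4/cos(-13.3°) = 1.439 m; N'_1 = 21·cos(-13.3°) − 6·1.439 = 11.8; c'Δl = 24.60; W sinα = -4.8
Slice 2: Δl = 2.0/cos(-4.6°) = 2.006 m; N'_2 = 98·cos(-4.6°) − 12·2.006 = 73.6; c'Δl = 34.31; W sinα = -7.9
Slice 3: Δl = 2.8/cos7.6° = 2.825 m; N'_3 = 247·cos7.6° − 6·2.825 = 227.9; c'Δl = 48.30; W sinα = 32.7
Slice 4: Δl = 2.7/cos22.0° = 2.912 m; N'_4 = 265·cos22.0° − 22·2.912 = 181.6; c'Δl = 49.80; W sinα = 99.3
Slice 5: Δl = 2.3/cos36.5° = 2.861 m; N'_5 = 166·cos36.5° − 31·2.861 = 44.7; c'Δl = 48.93; W sinα = 98.7
Slice 6: Δl = 2.2/cos52.5° = 3.614 m; N'_6 = 70·cos52.5° − 3·3.614 = 31.8; c'Δl = 61.80; W sinα = 55.5
Σc'Δl = 267.7 kN/m; ΣN' = 571.4 kN/m; ΣW sinα = 273.5 kN/m
Resisting = 267.7 + 571.4·tan33.9° = 267.7 + 384.0 = 651.7 kN/m
FS = 651.7 / 273.5 = 2.383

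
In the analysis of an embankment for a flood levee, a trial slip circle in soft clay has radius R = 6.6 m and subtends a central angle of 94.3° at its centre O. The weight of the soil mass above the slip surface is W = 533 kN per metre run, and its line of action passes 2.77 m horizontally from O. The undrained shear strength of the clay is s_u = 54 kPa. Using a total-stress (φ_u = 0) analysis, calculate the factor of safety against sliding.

Taking moments about the centre O, the resisting moment is provided by the undrained shear strength acting along the arc:
Arc length L_a = R·θ = 6.6·(94.3°·π/180) = 6.6·1.6458 = 10.86 m
M_R = s_u·L_a·R = 54·10.86·6.6 = 3871.4 kN·m/m
M_D = W·d = 533·2.77 = 1476.4 kN·m/m
FS = M_R / M_D = 3871.4 / 1476.4 = 2.622

FS = 2.62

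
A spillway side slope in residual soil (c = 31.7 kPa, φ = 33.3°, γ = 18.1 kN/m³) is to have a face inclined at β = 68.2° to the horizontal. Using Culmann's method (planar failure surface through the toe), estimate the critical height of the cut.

H_c = 30.23 m

Culmann's analysis gives the critical failure plane at α_cr = (β + φ)/2 = (68.2 + 33.3)/2 = 50.8°, and the critical height
H_c = (4c/γ) · sinβ cosφ / [1 − cos(β − φ)]
    = (4·31.7/18.1) · sin68.2°·cos33.3° / [1 − cos(34.9°)]
    = 7.006 · 0.9285·0.8358 / [1 − 0.8202]
    = 7.006 · 0.7760 / 0.1798
    = 30.23 m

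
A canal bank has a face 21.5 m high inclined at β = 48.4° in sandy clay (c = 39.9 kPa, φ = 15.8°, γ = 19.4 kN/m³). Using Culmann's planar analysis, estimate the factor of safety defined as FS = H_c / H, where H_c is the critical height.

FS = 1.75

H_c = (4c/γ) · sinβ cosφ / [1 − cos(β − φ)]
    = (4·39.9/19.4) · sin48.4°·cos15.8° / [1 − cos32.6°]
    = 8.227 · 0.7195 / 0.1575 = 37.57 m
FS = H_c / H = 37.57 / 21.5 = 1.748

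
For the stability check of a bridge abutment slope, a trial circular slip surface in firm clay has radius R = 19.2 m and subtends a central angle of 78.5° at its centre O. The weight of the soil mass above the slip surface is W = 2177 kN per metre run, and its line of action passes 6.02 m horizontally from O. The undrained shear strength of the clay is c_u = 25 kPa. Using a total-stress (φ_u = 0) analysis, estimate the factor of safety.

FS = 0.96

Taking moments about the centre O, the resisting moment is provided by the undrained shear strength acting along the arc:
Arc length L_a = R·θ = 19.2·(78.5°·π/180) = 19.2·1.3701 = 26.31 m
M_R = c_u·L_a·R = 25·26.31·19.2 = 12626.7 kN·m/m
M_D = W·d = 2177·6.02 = 13105.5 kN·m/m
FS = M_R / M_D = 12626.7 / 13105.5 = 0.963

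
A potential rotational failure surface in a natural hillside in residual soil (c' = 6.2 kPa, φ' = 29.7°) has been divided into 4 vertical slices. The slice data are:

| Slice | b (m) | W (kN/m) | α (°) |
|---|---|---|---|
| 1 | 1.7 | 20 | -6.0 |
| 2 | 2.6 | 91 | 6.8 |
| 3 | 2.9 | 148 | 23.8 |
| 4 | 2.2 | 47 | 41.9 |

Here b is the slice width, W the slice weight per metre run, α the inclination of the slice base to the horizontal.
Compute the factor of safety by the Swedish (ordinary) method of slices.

FS = 2.25

Ordinary method of slices: FS = Σ[c'·Δl_i + (W_i cosα_i)·tanφ'] / Σ W_i sinα_i, with Δl_i = b_i / cosα_i.
Slice 1: Δl = 1.7/cos(-6.0°) = 1.709 m; N'_1 = 20·cos(-6.0°) = 19.9; c'Δl = 10.60; W sinα = -2.1
Slice 2: Δl = 2.6/cos6.8° = 2.618 m; N'_2 = 91·cos6.8° = 90.4; c'Δl = 16.23; W sinα = 10.8
Slice 3: Δl = 2.9/cos23.8° = 3.170 m; N'_3 = 148·cos23.8° = 135.4; c'Δl = 19.65; W sinα = 59.7
Slice 4: Δl = 2.2/cos41.9° = 2.956 m; N'_4 = 47·cos41.9° = 35.0; c'Δl = 18.33; W sinα = 31.4
Σc'Δl = 64.8 kN/m; ΣN' = 280.6 kN/m; ΣW sinα = 99.8 kN/m
Resisting = 64.8 + 280.6·tan29.7° = 64.8 + 160.1 = 224.9 kN/m
FS = 224.9 / 99.8 = 2.253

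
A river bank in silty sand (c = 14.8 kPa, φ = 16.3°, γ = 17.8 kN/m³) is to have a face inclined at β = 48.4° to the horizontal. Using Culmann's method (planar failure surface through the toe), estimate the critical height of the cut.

H_c = 15.61 m

Culmann's analysis gives the critical failure plane at α_cr = (β + φ)/2 = (48.4 + 16.3)/2 = 32.4°, and the critical height
H_c = (4c/γ) · sinβ cosφ / [1 − cos(β − φ)]
    = (4·14.8/17.8) · sin48.4°·cos16.3° / [1 − cos(32.1°)]
    = 3.326 · 0.7478·0.9598 / [1 − 0.8471]
    = 3.326 · 0.7177 / 0.1529
    = 15.61 m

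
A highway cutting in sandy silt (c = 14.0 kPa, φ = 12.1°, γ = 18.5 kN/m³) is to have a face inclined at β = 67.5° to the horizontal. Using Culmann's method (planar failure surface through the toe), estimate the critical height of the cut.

Culmann's analysis gives the critical failure plane at α_cr = (β + φ)/2 = (67.5 + 12.1)/2 = 39.8°, and the critical height
H_c = (4c/γ) · sinβ cosφ / [1 − cos(β − φ)]
    = (4·14.0/18.5) · sin67.5°·cos12.1° / [1 − cos(55.4°)]
    = 3.027 · 0.9239·0.9778 / [1 − 0.5678]
    = 3.027 · 0.9034 / 0.4322
    = 6.33 m

H_c = 6.33 m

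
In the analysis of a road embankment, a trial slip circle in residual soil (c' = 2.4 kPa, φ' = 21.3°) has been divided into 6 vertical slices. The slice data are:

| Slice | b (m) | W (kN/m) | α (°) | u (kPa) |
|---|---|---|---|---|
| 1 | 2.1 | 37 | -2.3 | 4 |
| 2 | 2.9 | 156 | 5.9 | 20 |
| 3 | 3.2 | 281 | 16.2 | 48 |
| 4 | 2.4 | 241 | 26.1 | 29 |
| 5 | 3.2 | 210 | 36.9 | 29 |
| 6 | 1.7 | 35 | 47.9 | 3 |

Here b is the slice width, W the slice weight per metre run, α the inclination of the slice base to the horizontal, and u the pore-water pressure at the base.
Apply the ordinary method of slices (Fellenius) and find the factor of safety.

FS = 0.61

Ordinary method of slices: FS = Σ[c'·Δl_i + (W_i cosα_i − u_i·Δl_i)·tanφ'] / Σ W_i sinα_i, with Δl_i = b_i / cosα_i.
Slice 1: Δl = 2.1/cos(-2.3°) = 2.102 m; N'_1 = 37·cos(-2.3°) − 4·2.102 = 28.6; c'Δl = 5.04; W sinα = -1.5
Slice 2: Δl = 2.9/cos5.9° = 2.915 m; N'_2 = 156·cos5.9° − 20·2.915 = 96.9; c'Δl = 7.00; W sinα = 16.0
Slice 3: Δl = 3.2/cos16.2° = 3.332 m; N'_3 = 281·cos16.2° − 48·3.332 = 109.9; c'Δl = 8.00; W sinα = 78.4
Slice 4: Δl = 2.4/cos26.1° = 2.673 m; N'_4 = 241·cos26.1° − 29·2.673 = 138.9; c'Δl = 6.41; W sinα = 106.0
Slice 5: Δl = 3.2/cos36.9° = 4.002 m; N'_5 = 210·cos36.9° − 29·4.002 = 51.9; c'Δl = 9.60; W sinα = 126.1
Slice 6: Δl = 1.7/cos47.9° = 2.536 m; N'_6 = 35·cos47.9° − 3·2.536 = 15.9; c'Δl = 6.09; W sinα = 26.0
Σc'Δl = 42.1 kN/m; ΣN' = 442.0 kN/m; ΣW sinα = 351.0 kN/m
Resisting = 42.1 + 442.0·tan21.3° = 42.1 + 172.3 = 214.5 kN/m
FS = 214.5 / 351.0 = 0.611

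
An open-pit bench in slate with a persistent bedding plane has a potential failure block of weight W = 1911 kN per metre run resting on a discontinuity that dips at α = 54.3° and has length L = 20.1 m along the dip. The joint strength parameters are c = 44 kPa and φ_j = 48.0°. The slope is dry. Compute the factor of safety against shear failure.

Resolving the block weight along and normal to the plane and applying the Mohr–Coulomb strength on the joint:
N' = W cosα = 1911·cos54.3° = 1115.1 kN/m
Driving force T = W sinα = 1911·sin54.3° = 1551.9 kN/m
Resisting force R = c·L + N'·tanφ_j = 44·20.1 + 1115.1·tan48.0° = 884.4 + 1238.5 = 2122.9 kN/m
FS = R / T = 2122.9 / 1551.9 = 1.368

FS = 1.37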